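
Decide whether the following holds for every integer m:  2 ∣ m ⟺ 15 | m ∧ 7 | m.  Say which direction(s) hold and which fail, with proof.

(⇒) This fails: take m = 2. Certainly 2 ∣ 2, but 15 ∤ 2.

(⇐) This fails: take m = 105. Both 15 ∣ 105 and 7 ∣ 105, yet 105 is not a multiple of 2 (since 105 = 52·2 + 1), so 2 ∤ 105.

Neither direction holds.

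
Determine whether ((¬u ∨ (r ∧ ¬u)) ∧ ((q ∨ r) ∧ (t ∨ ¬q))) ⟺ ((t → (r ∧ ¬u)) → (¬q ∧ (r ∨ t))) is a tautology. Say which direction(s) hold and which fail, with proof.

(⇒) This fails. Under r = T, t = T, q = T, u = F, the left side is true but the right side is false.

(⇐) This fails. Under r = F, t = T, q = F, u = F, the left side is false but the right side is true.

Neither direction holds.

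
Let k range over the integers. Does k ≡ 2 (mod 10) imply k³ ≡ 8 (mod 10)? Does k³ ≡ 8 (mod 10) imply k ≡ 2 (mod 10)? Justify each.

Both implications hold.

Forward direction. Suppose k ≡ 2 (mod 10). Write k = 10j + 2. Then (10j + 2)³ = 1000j³ + 600j² + 120j + 8 = 10(100j³ + 60j² + 12j) + 8, so k³ ≡ 8 (mod 10).

Converse. For the converse, argue contrapositively. If k ≢ 2 (mod 10), then k is congruent to one of 0, 1, 3, 4, 5, 6, 7, 8, 9 modulo 10, and these give k³ ≡ 0, 1, 7, 4, 5, 6, 3, 2, 9 respectively — never 8.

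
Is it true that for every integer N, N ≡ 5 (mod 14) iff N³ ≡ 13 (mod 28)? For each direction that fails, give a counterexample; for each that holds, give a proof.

(⟹) This fails: take N = 19. Then 19 ≡ 5 (mod 14), but 19³ = 6859 ≡ 27 (mod 28), not 13.

(⟸) This fails: take N = 13. Then 13³ = 2197 ≡ 13 (mod 28), yet 13 ≡ 13 (mod 14), not 5.

Neither direction holds.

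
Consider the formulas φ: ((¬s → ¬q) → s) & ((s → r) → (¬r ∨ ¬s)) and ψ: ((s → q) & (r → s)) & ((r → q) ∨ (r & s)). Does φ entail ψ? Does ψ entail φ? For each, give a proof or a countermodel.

(⟹) This fails. Under q = T, r = T, s = F, the left side is true but the right side is false.

(⟸) This fails. Under q = F, r = F, s = F, the left side is false but the right side is true.

Both directions fail.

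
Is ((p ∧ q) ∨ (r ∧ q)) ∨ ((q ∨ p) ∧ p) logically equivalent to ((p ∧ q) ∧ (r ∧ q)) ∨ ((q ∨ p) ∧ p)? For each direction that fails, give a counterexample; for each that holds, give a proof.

Only the converse holds.

(⇒) This fails. Under r = T, p = F, q = T, the left side is true but the right side is false.

(⇐) Assume the antecedent. If r is true, the antecedent forces (r = T, p = T, q = F) or (r = T, p = T, q = T), and the consequent holds there. If r is false, the antecedent forces (r = F, p = T, q = F) or (r = F, p = T, q = T), and the consequent holds there. Either way the consequent holds.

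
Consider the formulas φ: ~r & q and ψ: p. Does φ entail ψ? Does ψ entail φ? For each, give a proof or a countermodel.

(⟹) This fails. Under p = F, r = F, q = T, the left side is true but the right side is false.

(⟸) This fails. Under p = T, r = F, q = F, the left side is false but the right side is true.

Both directions fail.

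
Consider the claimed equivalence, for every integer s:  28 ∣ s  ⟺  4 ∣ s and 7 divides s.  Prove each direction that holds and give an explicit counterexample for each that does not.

(⟹) If 28 ∣ s, write s = 28q. Since 28 = 7·4, s = 4·(7q), so 4 ∣ s; and since 28 = 4·7, s = 7·(4q), so 7 ∣ s.

(⟸) Suppose 4 ∣ s and 7 ∣ s. Any common multiple of 4 and 7 is a multiple of their lcm; here gcd(4, 7) = 1, so lcm(4, 7) = 4·7 = 28, so 28 ∣ s.

The biconditional holds.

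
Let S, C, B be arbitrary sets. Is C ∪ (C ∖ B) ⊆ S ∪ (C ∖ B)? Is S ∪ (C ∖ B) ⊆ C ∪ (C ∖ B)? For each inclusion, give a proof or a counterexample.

(⊆) This inclusion fails. Take S = ∅, C = {1}, B = {1}; then 1 ∈ C ∪ (C ∖ B) but 1 ∉ S ∪ (C ∖ B).

(⊇) This inclusion fails. Take S = {1}, C = ∅, B = ∅; then 1 ∈ S ∪ (C ∖ B) but 1 ∉ C ∪ (C ∖ B).

(⊆) fails and (⊇) fails.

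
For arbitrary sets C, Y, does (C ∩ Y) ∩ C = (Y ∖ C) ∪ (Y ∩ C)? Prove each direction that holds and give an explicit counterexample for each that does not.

The sets are not equal: only the forward inclusion holds.

(⊆) Let x ∈ (C ∩ Y) ∩ C. Then x ∈ C ∩ Y, from which x ∈ (Y ∖ C) ∪ (Y ∩ C).

(⊇) This inclusion fails. Take C = ∅, Y = {1}; then 1 ∈ (Y ∖ C) ∪ (Y ∩ C) but 1 ∉ (C ∩ Y) ∩ C.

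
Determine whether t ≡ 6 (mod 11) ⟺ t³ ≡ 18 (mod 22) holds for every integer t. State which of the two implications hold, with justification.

(⇐) The residues r modulo 22 with r³ ≡ 18 (mod 22) are exactly {6}, and each is ≡ 6 (mod 11).

(⇒) This fails: take t = 17. Then 17 ≡ 6 (mod 11), but 17³ = 4913 ≡ 7 (mod 22), not 18.

Not equivalent: only (⇐) holds.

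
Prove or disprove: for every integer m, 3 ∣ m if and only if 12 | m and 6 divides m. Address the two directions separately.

[⇒] This fails: take m = 3. Certainly 3 ∣ 3, but 12 ∤ 3.

[⇐] Suppose 12 ∣ m and 6 ∣ m. Any common multiple of 12 and 6 is a multiple of their lcm; here lcm(12, 6) = 12·6/gcd(12, 6) = 72/6 = 12, so 12 ∣ m. Since 3 ∣ 12, it follows that 3 ∣ m.

Only the converse holds.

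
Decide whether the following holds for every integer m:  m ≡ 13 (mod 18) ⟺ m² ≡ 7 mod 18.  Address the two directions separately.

Forward direction. Suppose m ≡ 13 (mod 18). Write m = 18j + 13. Then (18j + 13)² = 324j² + 468j + 169 = 18(18j² + 26j + 9) + 7, so m² ≡ 7 (mod 18).

Converse. This fails: take m = 5. Then 5² = 25 ≡ 7 (mod 18), yet 5 ≡ 5 (mod 18), not 13.

Only the forward direction holds.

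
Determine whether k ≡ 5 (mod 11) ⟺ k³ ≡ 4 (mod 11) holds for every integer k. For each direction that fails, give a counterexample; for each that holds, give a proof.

[⇒] Suppose k ≡ 5 (mod 11). Write k = 11j + 5. Then (11j + 5)³ = 1331j³ + 1815j² + 825j + 125 = 11(121j³ + 165j² + 75j + 11) + 4, so k³ ≡ 4 (mod 11).

[⇐] For the converse, argue contrapositively. If k ≢ 5 (mod 11), then k is congruent to one of 0, 1, 2, 3, 4, 6, 7, 8, 9, 10 modulo 11, and these give k³ ≡ 0, 1, 8, 5, 9, 7, 2, 6, 3, 10 respectively — never 4.

Both directions hold.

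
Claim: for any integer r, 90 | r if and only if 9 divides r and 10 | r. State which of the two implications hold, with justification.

Both directions hold; the statement is true.

[⇒] If 90 ∣ r, write r = 90q. Since 90 = 10·9, r = 9·(10q), so 9 ∣ r; and since 90 = 9·10, r = 10·(9q), so 10 ∣ r.

[⇐] Suppose 9 ∣ r and 10 ∣ r. Any common multiple of 9 and 10 is a multiple of their lcm; here gcd(9, 10) = 1, so lcm(9, 10) = 9·10 = 90, so 90 ∣ r.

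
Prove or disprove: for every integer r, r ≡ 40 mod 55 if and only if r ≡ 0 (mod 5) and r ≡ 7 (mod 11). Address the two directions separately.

(←) If r ≡ 0 (mod 5) and r ≡ 7 (mod 11), then by the Chinese remainder theorem r ≡ 40 (mod 55). This is exactly r ≡ 40 (mod 55).

(→) Suppose r ≡ 40 (mod 55); write r = 55j + 40. Since 5 ∣ 55, reducing mod 5 gives r ≡ 40 ≡ 0 (mod 5); since 11 ∣ 55, reducing mod 11 gives r ≡ 40 ≡ 7 (mod 11).

The biconditional holds.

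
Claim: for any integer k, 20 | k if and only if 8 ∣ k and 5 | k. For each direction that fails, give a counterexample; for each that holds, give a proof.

Not equivalent: only (⇐) holds.

(→) This fails: take k = 20. Certainly 20 ∣ 20, but 8 ∤ 20.

(←) Suppose 8 ∣ k and 5 ∣ k. Any common multiple of 8 and 5 is a multiple of their lcm; here gcd(8, 5) = 1, so lcm(8, 5) = 8·5 = 40, so 40 ∣ k. Since 20 ∣ 40, it follows that 20 ∣ k.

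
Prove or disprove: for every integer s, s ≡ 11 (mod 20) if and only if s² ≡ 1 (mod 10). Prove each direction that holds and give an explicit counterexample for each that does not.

[⇒] Suppose s ≡ 11 (mod 20). Then s² ≡ 11² = 121 (mod 20), and since 10 ∣ 20, also s² ≡ 1 (mod 10).

[⇐] This fails: take s = 1. Then 1² = 1 ≡ 1 (mod 10), yet 1 ≡ 1 (mod 20), not 11.

The forward direction holds; the converse fails.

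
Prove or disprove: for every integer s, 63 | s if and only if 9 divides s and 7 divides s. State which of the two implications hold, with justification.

(←) Suppose 9 ∣ s and 7 ∣ s. Any common multiple of 9 and 7 is a multiple of their lcm; here gcd(9, 7) = 1, so lcm(9, 7) = 9·7 = 63, so 63 ∣ s.

(→) If 63 ∣ s, write s = 63q. Since 63 = 7·9, s = 9·(7q), so 9 ∣ s; and since 63 = 9·7, s = 7·(9q), so 7 ∣ s.

Equivalent; both directions hold.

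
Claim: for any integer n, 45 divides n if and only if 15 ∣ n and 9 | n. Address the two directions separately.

(⇐) Suppose 15 ∣ n and 9 ∣ n. Any common multiple of 15 and 9 is a multiple of their lcm; here lcm(15, 9) = 15·9/gcd(15, 9) = 135/3 = 45, so 45 ∣ n.

(⇒) If 45 ∣ n, write n = 45q. Since 45 = 3·15, n = 15·(3q), so 15 ∣ n; and since 45 = 5·9, n = 9·(5q), so 9 ∣ n.

Equivalent; both directions hold.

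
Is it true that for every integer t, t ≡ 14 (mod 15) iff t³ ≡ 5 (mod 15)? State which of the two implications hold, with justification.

Both directions fail.

(→) This fails: take t = 14. Then 14 ≡ 14 (mod 15), but 14³ = 2744 ≡ 14 (mod 15), not 5.

(←) This fails: take t = 5. Then 5³ = 125 ≡ 5 (mod 15), yet 5 ≡ 5 (mod 15), not 14.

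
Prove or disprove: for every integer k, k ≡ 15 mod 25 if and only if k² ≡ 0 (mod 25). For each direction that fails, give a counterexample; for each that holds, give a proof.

(⇒) holds; (⇐) fails.

Forward direction. Suppose k ≡ 15 mod 25. Write k = 25j + 15. Then (25j + 15)² = 625j² + 750j + 225 = 25(25j² + 30j + 9) + 0, so k² ≡ 0 (mod 25).

Converse. This fails: take k = 0. Then 0² = 0 ≡ 0 (mod 25), yet 0 ≡ 0 (mod 25), not 15.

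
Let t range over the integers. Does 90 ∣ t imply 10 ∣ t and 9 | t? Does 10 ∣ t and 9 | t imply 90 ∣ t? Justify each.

Both directions hold.

(⇒) If 90 ∣ t, write t = 90q. Since 90 = 9·10, t = 10·(9q), so 10 ∣ t; and since 90 = 10·9, t = 9·(10q), so 9 ∣ t.

(⇐) Suppose 10 ∣ t and 9 ∣ t. Any common multiple of 10 and 9 is a multiple of their lcm; here gcd(10, 9) = 1, so lcm(10, 9) = 10·9 = 90, so 90 ∣ t.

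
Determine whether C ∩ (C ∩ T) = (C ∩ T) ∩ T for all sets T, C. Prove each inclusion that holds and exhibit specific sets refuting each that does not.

Both inclusions hold; the sets are equal.

Forward inclusion. Let x ∈ C ∩ (C ∩ T). Then x ∈ T ∩ C, from which x ∈ (C ∩ T) ∩ T.

Reverse inclusion. Let x ∈ (C ∩ T) ∩ T. Then x ∈ T ∩ C, from which x ∈ C ∩ (C ∩ T).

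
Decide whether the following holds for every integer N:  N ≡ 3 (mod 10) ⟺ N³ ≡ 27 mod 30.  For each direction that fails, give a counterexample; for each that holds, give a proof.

Only the reverse direction holds.

[⇒] This fails: take N = 13. Then 13 ≡ 3 (mod 10), but 13³ = 2197 ≡ 7 (mod 30), not 27.

[⇐] Conversely, the residues r modulo 30 with r³ ≡ 27 (mod 30) are exactly {3}, and each is ≡ 3 (mod 10).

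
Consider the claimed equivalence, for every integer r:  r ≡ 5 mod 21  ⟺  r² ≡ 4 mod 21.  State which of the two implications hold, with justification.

Only the forward direction holds.

(⟹) Suppose r ≡ 5 mod 21. Write r = 21j + 5. Then (21j + 5)² = 441j² + 210j + 25 = 21(21j² + 10j + 1) + 4, so r² ≡ 4 (mod 21).

(⟸) This fails: take r = 2. Then 2² = 4 ≡ 4 (mod 21), yet 2 ≡ 2 (mod 21), not 5.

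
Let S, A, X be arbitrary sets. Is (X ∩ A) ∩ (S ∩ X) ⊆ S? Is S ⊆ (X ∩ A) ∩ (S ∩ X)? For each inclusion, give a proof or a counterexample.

The sets are not equal: only the forward inclusion holds.

(⊆) Let x ∈ (X ∩ A) ∩ (S ∩ X). Then x ∈ S ∩ A ∩ X, from which x ∈ S.

(⊇) This inclusion fails. Take S = {1}, A = ∅, X = ∅; then 1 ∈ S but 1 ∉ (X ∩ A) ∩ (S ∩ X).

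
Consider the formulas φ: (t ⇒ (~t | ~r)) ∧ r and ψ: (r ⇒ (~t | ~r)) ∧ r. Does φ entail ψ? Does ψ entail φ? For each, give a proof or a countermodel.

Equivalent; both directions hold.

Forward direction. Assume the antecedent. If r is true, the antecedent forces (r = T, t = F), and (r ⇒ (~t | ~r)) ∧ r holds there. If r is false, the antecedent cannot hold. Either way (r ⇒ (~t | ~r)) ∧ r holds.

Converse. Assume the antecedent. If r is true, the antecedent forces (r = T, t = F), and (t ⇒ (~t | ~r)) ∧ r holds there. If r is false, the antecedent cannot hold. Either way (t ⇒ (~t | ~r)) ∧ r holds.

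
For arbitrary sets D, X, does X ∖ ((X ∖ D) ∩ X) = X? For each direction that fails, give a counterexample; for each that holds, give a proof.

Only the forward inclusion holds.

(⊆) Let x ∈ X ∖ ((X ∖ D) ∩ X). Then x ∈ D ∩ X, from which x ∈ X.

(⊇) This inclusion fails. Take D = ∅, X = {1}; then 1 ∈ X but 1 ∉ X ∖ ((X ∖ D) ∩ X).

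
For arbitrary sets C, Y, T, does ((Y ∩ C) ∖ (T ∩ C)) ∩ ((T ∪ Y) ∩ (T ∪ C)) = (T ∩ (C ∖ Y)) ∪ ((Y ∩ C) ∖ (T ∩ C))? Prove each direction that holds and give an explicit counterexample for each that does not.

Forward inclusion. Let x ∈ ((Y ∩ C) ∖ (T ∩ C)) ∩ ((T ∪ Y) ∩ (T ∪ C)). Then x ∈ C ∩ Y and x ∉ T, from which x ∈ (T ∩ (C ∖ Y)) ∪ ((Y ∩ C) ∖ (T ∩ C)).

Reverse inclusion. This inclusion fails. Take C = {1}, Y = ∅, T = {1}; then 1 ∈ (T ∩ (C ∖ Y)) ∪ ((Y ∩ C) ∖ (T ∩ C)) but 1 ∉ ((Y ∩ C) ∖ (T ∩ C)) ∩ ((T ∪ Y) ∩ (T ∪ C)).

The sets are not equal: only the forward inclusion holds.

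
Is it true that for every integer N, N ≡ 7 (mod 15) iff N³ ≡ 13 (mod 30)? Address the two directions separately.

Not equivalent: only (⇐) holds.

[⇒] This fails: take N = 22. Then 22 ≡ 7 (mod 15), but 22³ = 10648 ≡ 28 (mod 30), not 13.

[⇐] Conversely, the residues r modulo 30 with r³ ≡ 13 (mod 30) are exactly {7}, and each is ≡ 7 (mod 15).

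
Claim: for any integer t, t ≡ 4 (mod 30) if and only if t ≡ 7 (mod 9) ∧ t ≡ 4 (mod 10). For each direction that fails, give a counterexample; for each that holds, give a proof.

Only the reverse direction holds.

Forward direction. This fails: t = 64 gives 64 ≡ 4 (mod 30) but 64 ≡ 1 (mod 9), so the conjunction on the right does not hold.

Converse. If t ≡ 7 (mod 9) and t ≡ 4 (mod 10), then by the Chinese remainder theorem t ≡ 34 (mod 90). Since 34 ≡ 4 (mod 30) and 30 ∣ 90, we get t ≡ 4 (mod 30).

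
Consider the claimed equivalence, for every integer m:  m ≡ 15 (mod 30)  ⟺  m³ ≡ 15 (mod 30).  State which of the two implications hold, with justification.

Both directions hold; the statement is true.

(⇐) Suppose m³ ≡ 15 (mod 30). The only residue r in {0, …, 29} with r³ ≡ 15 (mod 30) is r = 15, so m ≡ 15 (mod 30).

(⇒) Suppose m ≡ 15 (mod 30). Write m = 30j + 15. Then (30j + 15)³ = 27000j³ + 40500j² + 20250j + 3375 = 30(900j³ + 1350j² + 675j + 112) + 15, so m³ ≡ 15 (mod 30).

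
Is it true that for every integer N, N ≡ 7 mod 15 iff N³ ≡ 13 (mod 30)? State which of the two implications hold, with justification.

Only the reverse direction holds.

[⇒] This fails: take N = 22. Then 22 ≡ 7 (mod 15), but 22³ = 10648 ≡ 28 (mod 30), not 13.

[⇐] Conversely, the residues r modulo 30 with r³ ≡ 13 (mod 30) are exactly {7}, and each is ≡ 7 (mod 15).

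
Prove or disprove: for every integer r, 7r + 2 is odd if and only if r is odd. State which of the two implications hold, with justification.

Equivalent; both directions hold.

(←) Suppose r is odd; write r = 2j + 1. Then 7r + 2 = 7·(2j + 1) + 2 = 2·7j + 9, which is odd.

(→) Suppose 7r + 2 is odd. Since 7 is odd, 7r and r have the same parity, so 7r + 2 ≡ r + 2 (mod 2). As 2 is even, 7r + 2 is odd exactly when r is odd. Thus r is odd.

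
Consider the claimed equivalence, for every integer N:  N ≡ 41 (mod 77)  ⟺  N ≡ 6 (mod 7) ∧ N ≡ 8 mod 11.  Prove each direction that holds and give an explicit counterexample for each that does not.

Equivalent; both directions hold.

[⇐] If N ≡ 6 (mod 7) and N ≡ 8 (mod 11), then by the Chinese remainder theorem N ≡ 41 (mod 77). This is exactly N ≡ 41 (mod 77).

[⇒] Suppose N ≡ 41 (mod 77); write N = 77j + 41. Since 7 ∣ 77, reducing mod 7 gives N ≡ 41 ≡ 6 (mod 7); since 11 ∣ 77, reducing mod 11 gives N ≡ 41 ≡ 8 (mod 11).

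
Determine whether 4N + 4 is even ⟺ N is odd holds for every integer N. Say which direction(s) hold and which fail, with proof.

(⇒) This fails: take N = 2. Then 4N + 4 = 12, which is even, yet N = 2 is even, not odd.

(⇐) Suppose N is odd. Since 4 is even, 4N is even for every N, so 4N + 4 has the same parity as 4, which is even. Hence 4N + 4 is even.

Only the reverse direction holds.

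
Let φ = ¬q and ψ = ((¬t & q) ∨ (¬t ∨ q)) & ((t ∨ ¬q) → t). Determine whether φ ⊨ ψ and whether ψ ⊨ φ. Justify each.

Both directions fail.

(⇒) This fails. Under q = F, t = F, the left side is true but the right side is false.

(⇐) This fails. Under q = T, t = F, the left side is false but the right side is true.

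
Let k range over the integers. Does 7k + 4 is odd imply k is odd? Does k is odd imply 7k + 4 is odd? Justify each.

Both implications hold.

(⟸) Suppose k is odd; write k = 2j + 1. Then 7k + 4 = 7·(2j + 1) + 4 = 2·7j + 11, which is odd.

(⟹) Suppose 7k + 4 is odd. Since 7 is odd, 7k and k have the same parity, so 7k + 4 ≡ k + 4 (mod 2). As 4 is even, 7k + 4 is odd exactly when k is odd. Thus k is odd.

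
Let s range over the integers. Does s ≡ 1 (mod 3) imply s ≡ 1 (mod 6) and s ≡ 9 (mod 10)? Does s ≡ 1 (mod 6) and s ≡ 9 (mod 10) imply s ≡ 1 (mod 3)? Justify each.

Forward direction. This fails: s = 1 gives 1 ≡ 1 (mod 3) but 1 ≡ 1 (mod 10), so the conjunction on the right does not hold.

Converse. If s ≡ 1 (mod 6) and s ≡ 9 (mod 10), then by the Chinese remainder theorem s ≡ 19 (mod 30). Since 19 ≡ 1 (mod 3) and 3 ∣ 30, we get s ≡ 1 (mod 3).

Only the converse holds.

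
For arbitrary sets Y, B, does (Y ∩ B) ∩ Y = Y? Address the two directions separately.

Only the forward inclusion holds.

(⊇) This inclusion fails. Take Y = {1}, B = ∅; then 1 ∈ Y but 1 ∉ (Y ∩ B) ∩ Y.

(⊆) Let x ∈ (Y ∩ B) ∩ Y. Then x ∈ Y ∩ B, from which x ∈ Y.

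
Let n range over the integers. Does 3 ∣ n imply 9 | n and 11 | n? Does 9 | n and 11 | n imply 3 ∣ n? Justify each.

(⇒) This fails: take n = 3. Certainly 3 ∣ 3, but 9 ∤ 3.

(⇐) Suppose 9 ∣ n and 11 ∣ n. Any common multiple of 9 and 11 is a multiple of their lcm; here gcd(9, 11) = 1, so lcm(9, 11) = 9·11 = 99, so 99 ∣ n. Since 3 ∣ 99, it follows that 3 ∣ n.

Not equivalent: only (⇐) holds.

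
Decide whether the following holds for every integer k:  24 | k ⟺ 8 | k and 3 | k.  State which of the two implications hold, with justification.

Both directions hold; the statement is true.

(→) If 24 ∣ k, write k = 24q. Since 24 = 3·8, k = 8·(3q), so 8 ∣ k; and since 24 = 8·3, k = 3·(8q), so 3 ∣ k.

(←) Suppose 8 ∣ k and 3 ∣ k. Any common multiple of 8 and 3 is a multiple of their lcm; here gcd(8, 3) = 1, so lcm(8, 3) = 8·3 = 24, so 24 ∣ k.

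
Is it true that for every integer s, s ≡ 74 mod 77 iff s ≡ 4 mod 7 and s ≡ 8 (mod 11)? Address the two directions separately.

Converse. If s ≡ 4 (mod 7) and s ≡ 8 (mod 11), then by the Chinese remainder theorem s ≡ 74 (mod 77). This is exactly s ≡ 74 (mod 77).

Forward direction. Suppose s ≡ 74 (mod 77); write s = 77j + 74. Since 7 ∣ 77, reducing mod 7 gives s ≡ 74 ≡ 4 (mod 7); since 11 ∣ 77, reducing mod 11 gives s ≡ 74 ≡ 8 (mod 11).

Both directions hold; the statement is true.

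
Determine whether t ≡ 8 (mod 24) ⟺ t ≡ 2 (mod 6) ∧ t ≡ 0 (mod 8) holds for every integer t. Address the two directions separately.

[⇒] Suppose t ≡ 8 (mod 24); write t = 24j + 8. Since 6 ∣ 24, reducing mod 6 gives t ≡ 8 ≡ 2 (mod 6); since 8 ∣ 24, reducing mod 8 gives t ≡ 8 ≡ 0 (mod 8).

[⇐] Conversely, if t ≡ 2 (mod 6) and t ≡ 0 (mod 8), then by the Chinese remainder theorem t ≡ 8 (mod 24). This is exactly t ≡ 8 (mod 24).

Both directions hold; the statement is true.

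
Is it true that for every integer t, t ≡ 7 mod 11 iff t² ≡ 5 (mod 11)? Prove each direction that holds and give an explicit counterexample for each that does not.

Only the forward implication holds.

(⇒) Suppose t ≡ 7 mod 11. Write t = 11j + 7. Then (11j + 7)² = 121j² + 154j + 49 = 11(11j² + 14j + 4) + 5, so t² ≡ 5 (mod 11).

(⇐) This fails: take t = 4. Then 4² = 16 ≡ 5 (mod 11), yet 4 ≡ 4 (mod 11), not 7.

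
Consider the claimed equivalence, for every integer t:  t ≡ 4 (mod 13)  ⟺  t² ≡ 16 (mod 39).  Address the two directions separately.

[⇒] This fails: take t = 30. Then 30 ≡ 4 (mod 13), but 30² = 900 ≡ 3 (mod 39), not 16.

[⇐] This fails: take t = 22. Then 22² = 484 ≡ 16 (mod 39), yet 22 ≡ 9 (mod 13), not 4.

Both directions fail.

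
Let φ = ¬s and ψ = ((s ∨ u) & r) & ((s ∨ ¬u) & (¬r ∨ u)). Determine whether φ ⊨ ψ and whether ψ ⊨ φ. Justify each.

(⇒) fails and (⇐) fails.

Forward direction. This fails. Under u = F, s = F, r = F, the left side is true but the right side is false.

Converse. This fails. Under u = T, s = T, r = T, the left side is false but the right side is true.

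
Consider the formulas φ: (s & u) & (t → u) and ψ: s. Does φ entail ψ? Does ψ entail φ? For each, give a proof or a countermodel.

Forward direction. Assume the antecedent. If u is true, the antecedent forces (u = T, t = F, s = T) or (u = T, t = T, s = T), and s holds there. If u is false, the antecedent cannot hold. Either way s holds.

Converse. This fails. Under u = F, t = F, s = T, the left side is false but the right side is true.

Only the forward implication holds.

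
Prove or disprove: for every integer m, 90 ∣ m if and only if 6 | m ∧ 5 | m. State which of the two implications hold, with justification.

Only the forward direction holds.

Converse. This fails: take m = 30. Both 6 ∣ 30 and 5 ∣ 30, yet 30 is not a multiple of 90 (since 30 = 0·90 + 30), so 90 ∤ 30.

Forward direction. If 90 ∣ m, write m = 90q. Since 90 = 15·6, m = 6·(15q), so 6 ∣ m; and since 90 = 18·5, m = 5·(18q), so 5 ∣ m.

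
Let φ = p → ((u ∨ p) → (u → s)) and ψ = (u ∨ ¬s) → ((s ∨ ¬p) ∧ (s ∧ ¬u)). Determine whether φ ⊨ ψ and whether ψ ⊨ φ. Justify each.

(⇒) fails; (⇐) holds.

(⟹) This fails. Under s = F, p = F, u = F, the left side is true but the right side is false.

(⟸) Assume the antecedent. If s is true, p → ((u ∨ p) → (u → s)) reduces to true regardless of the other variables. If s is false, the antecedent cannot hold. Either way p → ((u ∨ p) → (u → s)) holds.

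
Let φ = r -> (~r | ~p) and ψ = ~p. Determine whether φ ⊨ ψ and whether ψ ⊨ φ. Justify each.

(⇐) Assume the antecedent. If r is true, the antecedent forces (r = T, p = F), and r -> (~r | ~p) holds there. If r is false, r -> (~r | ~p) reduces to true regardless of the other variables. Either way r -> (~r | ~p) holds.

(⇒) This fails. Under r = F, p = T, the left side is true but the right side is false.

The forward direction fails; the converse holds.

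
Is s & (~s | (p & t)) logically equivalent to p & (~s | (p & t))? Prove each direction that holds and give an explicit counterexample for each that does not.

(→) Assume the antecedent. If t is true, the antecedent forces (t = T, p = T, s = T), and p & (~s | (p & t)) holds there. If t is false, the antecedent cannot hold. Either way p & (~s | (p & t)) holds.

(←) This fails. Under t = F, p = T, s = F, the left side is false but the right side is true.

(⇒) holds; (⇐) fails.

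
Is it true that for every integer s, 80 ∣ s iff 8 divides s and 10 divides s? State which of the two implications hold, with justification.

The forward direction holds; the converse fails.

Forward direction. If 80 ∣ s, write s = 80q. Since 80 = 10·8, s = 8·(10q), so 8 ∣ s; and since 80 = 8·10, s = 10·(8q), so 10 ∣ s.

Converse. This fails: take s = 40. Both 8 ∣ 40 and 10 ∣ 40, yet 40 is not a multiple of 80 (since 40 = 0·80 + 40), so 80 ∤ 40.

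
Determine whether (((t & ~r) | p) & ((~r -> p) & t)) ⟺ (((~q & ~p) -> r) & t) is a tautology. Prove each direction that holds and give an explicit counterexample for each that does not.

The forward direction holds; the converse fails.

(←) This fails. Under q = T, t = T, r = F, p = F, the left side is false but the right side is true.

(→) Assume the antecedent. If q is true, the antecedent forces (q = T, t = T, r = F, p = T) or (q = T, t = T, r = T, p = T), and ((~q & ~p) -> r) & t holds there. If q is false, the antecedent forces (q = F, t = T, r = F, p = T) or (q = F, t = T, r = T, p = T), and ((~q & ~p) -> r) & t holds there. Either way ((~q & ~p) -> r) & t holds.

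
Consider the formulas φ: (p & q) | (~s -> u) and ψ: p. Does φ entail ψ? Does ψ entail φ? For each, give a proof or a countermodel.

(⇒) This fails. Under p = F, s = T, q = F, u = F, the left side is true but the right side is false.

(⇐) This fails. Under p = T, s = F, q = F, u = F, the left side is false but the right side is true.

(⇒) fails and (⇐) fails.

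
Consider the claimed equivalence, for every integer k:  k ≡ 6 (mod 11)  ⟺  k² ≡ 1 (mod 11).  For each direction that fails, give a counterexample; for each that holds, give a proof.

(⟹) This fails: take k = 6. Then 6 ≡ 6 (mod 11), but 6² = 36 ≡ 3 (mod 11), not 1.

(⟸) This fails: take k = 1. Then 1² = 1 ≡ 1 (mod 11), yet 1 ≡ 1 (mod 11), not 6.

Neither direction holds.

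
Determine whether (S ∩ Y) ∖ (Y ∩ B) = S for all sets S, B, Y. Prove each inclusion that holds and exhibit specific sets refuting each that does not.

(⊆) holds; (⊇) fails.

(⊆) Let x ∈ (S ∩ Y) ∖ (Y ∩ B). Then x ∈ S ∩ Y and x ∉ B, from which x ∈ S.

(⊇) This inclusion fails. Take S = {1}, B = ∅, Y = ∅; then 1 ∈ S but 1 ∉ (S ∩ Y) ∖ (Y ∩ B).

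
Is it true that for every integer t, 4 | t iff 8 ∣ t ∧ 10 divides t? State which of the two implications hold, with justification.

Not equivalent: only (⇐) holds.

Forward direction. This fails: take t = 4. Certainly 4 ∣ 4, but 8 ∤ 4.

Converse. Suppose 8 ∣ t and 10 ∣ t. Any common multiple of 8 and 10 is a multiple of their lcm; here lcm(8, 10) = 8·10/gcd(8, 10) = 80/2 = 40, so 40 ∣ t. Since 4 ∣ 40, it follows that 4 ∣ t.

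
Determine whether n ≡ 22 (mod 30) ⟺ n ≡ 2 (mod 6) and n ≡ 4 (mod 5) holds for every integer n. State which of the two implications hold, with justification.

Neither direction holds.

(→) This fails: n = 22 gives 22 ≡ 22 (mod 30) but 22 ≡ 4 (mod 6), so the conjunction on the right does not hold.

(←) This fails: n = 14 satisfies both congruences on the right (14 ≡ 2 mod 6 and 14 ≡ 4 mod 5) yet 14 ≡ 14 (mod 30), not 22.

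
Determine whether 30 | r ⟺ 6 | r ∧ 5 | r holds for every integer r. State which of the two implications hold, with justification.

Equivalent; both directions hold.

(⇒) If 30 ∣ r, write r = 30q. Since 30 = 5·6, r = 6·(5q), so 6 ∣ r; and since 30 = 6·5, r = 5·(6q), so 5 ∣ r.

(⇐) Suppose 6 ∣ r and 5 ∣ r. Any common multiple of 6 and 5 is a multiple of their lcm; here gcd(6, 5) = 1, so lcm(6, 5) = 6·5 = 30, so 30 ∣ r.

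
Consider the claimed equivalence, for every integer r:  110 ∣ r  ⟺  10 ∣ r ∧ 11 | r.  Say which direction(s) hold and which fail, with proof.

[⇒] If 110 ∣ r, write r = 110q. Since 110 = 11·10, r = 10·(11q), so 10 ∣ r; and since 110 = 10·11, r = 11·(10q), so 11 ∣ r.

[⇐] Suppose 10 ∣ r and 11 ∣ r. Any common multiple of 10 and 11 is a multiple of their lcm; here gcd(10, 11) = 1, so lcm(10, 11) = 10·11 = 110, so 110 ∣ r.

Both implications hold.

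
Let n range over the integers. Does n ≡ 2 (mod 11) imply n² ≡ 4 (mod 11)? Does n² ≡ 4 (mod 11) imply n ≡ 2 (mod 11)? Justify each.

(⟹) Suppose n ≡ 2 (mod 11). Write n = 11j + 2. Then (11j + 2)² = 121j² + 44j + 4 = 11(11j² + 4j) + 4, so n² ≡ 4 (mod 11).

(⟸) This fails: take n = 9. Then 9² = 81 ≡ 4 (mod 11), yet 9 ≡ 9 (mod 11), not 2.

Only the forward direction holds.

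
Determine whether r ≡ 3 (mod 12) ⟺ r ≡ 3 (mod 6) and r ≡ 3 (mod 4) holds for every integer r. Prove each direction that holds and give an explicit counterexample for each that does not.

Both implications hold.

Forward direction. Suppose r ≡ 3 (mod 12); write r = 12j + 3. Since 6 ∣ 12, reducing mod 6 gives r ≡ 3 (mod 6); since 4 ∣ 12, reducing mod 4 gives r ≡ 3 (mod 4).

Converse. If r ≡ 3 (mod 6) and r ≡ 3 (mod 4), then by the Chinese remainder theorem r ≡ 3 (mod 12). This is exactly r ≡ 3 (mod 12).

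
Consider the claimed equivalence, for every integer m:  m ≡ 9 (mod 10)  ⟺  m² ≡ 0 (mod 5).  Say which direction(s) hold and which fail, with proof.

Both directions fail.

(⇒) This fails: take m = 9. Then 9 ≡ 9 (mod 10), but 9² = 81 ≡ 1 (mod 5), not 0.

(⇐) This fails: take m = 0. Then 0² = 0 ≡ 0 (mod 5), yet 0 ≡ 0 (mod 10), not 9.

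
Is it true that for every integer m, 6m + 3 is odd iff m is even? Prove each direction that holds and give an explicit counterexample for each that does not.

(→) This fails: take m = 5. Then 6m + 3 = 33, which is odd, yet m = 5 is odd, not even.

(←) Suppose m is even. Since 6 is even, 6m is even for every m, so 6m + 3 has the same parity as 3, which is odd. Hence 6m + 3 is odd.

(⇒) fails; (⇐) holds.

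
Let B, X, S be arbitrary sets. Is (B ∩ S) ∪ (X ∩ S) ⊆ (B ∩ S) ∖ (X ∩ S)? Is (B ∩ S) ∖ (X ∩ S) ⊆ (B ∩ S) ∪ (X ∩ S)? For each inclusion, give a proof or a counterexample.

Only the reverse inclusion holds.

Forward inclusion. This inclusion fails. Take B = ∅, X = {1}, S = {1}; then 1 ∈ (B ∩ S) ∪ (X ∩ S) but 1 ∉ (B ∩ S) ∖ (X ∩ S).

Reverse inclusion. Let x ∈ (B ∩ S) ∖ (X ∩ S). Then x ∈ B ∩ S and x ∉ X, from which x ∈ (B ∩ S) ∪ (X ∩ S).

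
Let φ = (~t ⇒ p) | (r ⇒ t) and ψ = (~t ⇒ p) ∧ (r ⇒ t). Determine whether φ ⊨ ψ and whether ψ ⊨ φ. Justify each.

(→) This fails. Under r = F, p = F, t = F, the left side is true but the right side is false.

(←) Assume the antecedent. If r is true, the antecedent forces (r = T, p = F, t = T) or (r = T, p = T, t = T), and (~t ⇒ p) | (r ⇒ t) holds there. If r is false, (~t ⇒ p) | (r ⇒ t) reduces to true regardless of the other variables. Either way (~t ⇒ p) | (r ⇒ t) holds.

The forward direction fails; the converse holds.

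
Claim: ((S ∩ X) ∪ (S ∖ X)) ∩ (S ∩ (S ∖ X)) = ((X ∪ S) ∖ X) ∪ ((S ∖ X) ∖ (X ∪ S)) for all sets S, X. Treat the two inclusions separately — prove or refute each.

Both inclusions hold.

(⟹) Let x ∈ ((S ∩ X) ∪ (S ∖ X)) ∩ (S ∩ (S ∖ X)). Then x ∈ S and x ∉ X, from which x ∈ ((X ∪ S) ∖ X) ∪ ((S ∖ X) ∖ (X ∪ S)).

(⟸) Let x ∈ ((X ∪ S) ∖ X) ∪ ((S ∖ X) ∖ (X ∪ S)). Then x ∈ S and x ∉ X, from which x ∈ ((S ∩ X) ∪ (S ∖ X)) ∩ (S ∩ (S ∖ X)).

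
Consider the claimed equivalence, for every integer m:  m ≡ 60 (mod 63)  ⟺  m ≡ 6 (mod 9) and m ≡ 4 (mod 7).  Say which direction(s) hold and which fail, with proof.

(→) Suppose m ≡ 60 (mod 63); write m = 63j + 60. Since 9 ∣ 63, reducing mod 9 gives m ≡ 60 ≡ 6 (mod 9); since 7 ∣ 63, reducing mod 7 gives m ≡ 60 ≡ 4 (mod 7).

(←) Conversely, if m ≡ 6 (mod 9) and m ≡ 4 (mod 7), then by the Chinese remainder theorem m ≡ 60 (mod 63). This is exactly m ≡ 60 (mod 63).

Equivalent; both directions hold.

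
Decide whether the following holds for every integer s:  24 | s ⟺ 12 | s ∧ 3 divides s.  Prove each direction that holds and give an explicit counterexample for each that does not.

Not equivalent: only (⇒) holds.

[⇒] If 24 ∣ s, write s = 24q. Since 24 = 2·12, s = 12·(2q), so 12 ∣ s; and since 24 = 8·3, s = 3·(8q), so 3 ∣ s.

[⇐] This fails: take s = 12. Both 12 ∣ 12 and 3 ∣ 12, yet 12 is not a multiple of 24 (since 12 = 0·24 + 12), so 24 ∤ 12.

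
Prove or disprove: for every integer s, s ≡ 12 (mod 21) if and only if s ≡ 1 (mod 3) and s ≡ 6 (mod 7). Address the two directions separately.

Forward direction. This fails: s = 12 gives 12 ≡ 12 (mod 21) but 12 ≡ 0 (mod 3), so the conjunction on the right does not hold.

Converse. This fails: s = 13 satisfies both congruences on the right (13 ≡ 1 mod 3 and 13 ≡ 6 mod 7) yet 13 ≡ 13 (mod 21), not 12.

Neither implication holds.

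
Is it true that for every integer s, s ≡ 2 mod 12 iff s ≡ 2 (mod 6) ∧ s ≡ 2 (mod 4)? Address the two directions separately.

(→) Suppose s ≡ 2 (mod 12); write s = 12j + 2. Since 6 ∣ 12, reducing mod 6 gives s ≡ 2 (mod 6); since 4 ∣ 12, reducing mod 4 gives s ≡ 2 (mod 4).

(←) Conversely, if s ≡ 2 (mod 6) and s ≡ 2 (mod 4), then by the Chinese remainder theorem s ≡ 2 (mod 12). This is exactly s ≡ 2 (mod 12).

The biconditional holds.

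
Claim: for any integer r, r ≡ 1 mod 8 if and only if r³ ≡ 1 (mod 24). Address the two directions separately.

Converse. The residues r modulo 24 with r³ ≡ 1 (mod 24) are exactly {1}, and each is ≡ 1 (mod 8).

Forward direction. This fails: take r = 9. Then 9 ≡ 1 (mod 8), but 9³ = 729 ≡ 9 (mod 24), not 1.

The forward direction fails; the converse holds.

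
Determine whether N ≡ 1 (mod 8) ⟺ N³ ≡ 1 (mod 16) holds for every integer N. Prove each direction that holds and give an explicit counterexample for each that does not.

Only the converse holds.

(⟹) This fails: take N = 9. Then 9 ≡ 1 (mod 8), but 9³ = 729 ≡ 9 (mod 16), not 1.

(⟸) Conversely, the residues r modulo 16 with r³ ≡ 1 (mod 16) are exactly {1}, and each is ≡ 1 (mod 8).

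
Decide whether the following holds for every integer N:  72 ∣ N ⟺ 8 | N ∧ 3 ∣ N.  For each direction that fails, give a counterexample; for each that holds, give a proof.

(⇒) holds; (⇐) fails.

(→) If 72 ∣ N, write N = 72q. Since 72 = 9·8, N = 8·(9q), so 8 ∣ N; and since 72 = 24·3, N = 3·(24q), so 3 ∣ N.

(←) This fails: take N = 24. Both 8 ∣ 24 and 3 ∣ 24, yet 24 is not a multiple of 72 (since 24 = 0·72 + 24), so 72 ∤ 24.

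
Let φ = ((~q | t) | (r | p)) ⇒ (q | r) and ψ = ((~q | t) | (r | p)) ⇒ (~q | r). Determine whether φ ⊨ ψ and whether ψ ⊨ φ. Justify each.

(⇒) fails and (⇐) fails.

(→) This fails. Under p = T, t = F, r = F, q = T, the left side is true but the right side is false.

(←) This fails. Under p = F, t = F, r = F, q = F, the left side is false but the right side is true.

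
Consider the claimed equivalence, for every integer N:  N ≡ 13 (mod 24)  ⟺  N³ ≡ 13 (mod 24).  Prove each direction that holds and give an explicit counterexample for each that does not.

Both directions hold; the statement is true.

[⇒] Suppose N ≡ 13 (mod 24). Write N = 24j + 13. Then (24j + 13)³ = 13824j³ + 22464j² + 12168j + 2197 = 24(576j³ + 936j² + 507j + 91) + 13, so N³ ≡ 13 (mod 24).

[⇐] Conversely, suppose N³ ≡ 13 (mod 24). The only residue r in {0, …, 23} with r³ ≡ 13 (mod 24) is r = 13, so N ≡ 13 (mod 24).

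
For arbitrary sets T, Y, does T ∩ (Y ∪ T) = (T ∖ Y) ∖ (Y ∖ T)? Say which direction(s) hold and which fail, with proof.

(⊆) This inclusion fails. Take T = {1}, Y = {1}; then 1 ∈ T ∩ (Y ∪ T) but 1 ∉ (T ∖ Y) ∖ (Y ∖ T).

(⊇) Let x ∈ (T ∖ Y) ∖ (Y ∖ T). Then x ∈ T and x ∉ Y, from which x ∈ T ∩ (Y ∪ T).

Only the reverse inclusion holds.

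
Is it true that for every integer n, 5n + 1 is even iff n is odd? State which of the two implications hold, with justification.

(⇐) Suppose n is odd; write n = 2j + 1. Then 5n + 1 = 5·(2j + 1) + 1 = 2·5j + 6, which is even.

(⇒) Suppose 5n + 1 is even. Since 5 is odd, 5n and n have the same parity, so 5n + 1 ≡ n + 1 (mod 2). As 1 is odd, 5n + 1 is even exactly when n is odd. Thus n is odd.

Both implications hold.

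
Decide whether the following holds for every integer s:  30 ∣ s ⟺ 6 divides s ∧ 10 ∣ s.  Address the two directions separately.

(⟸) Suppose 6 ∣ s and 10 ∣ s. Any common multiple of 6 and 10 is a multiple of their lcm; here lcm(6, 10) = 6·10/gcd(6, 10) = 60/2 = 30, so 30 ∣ s.

(⟹) If 30 ∣ s, write s = 30q. Since 30 = 5·6, s = 6·(5q), so 6 ∣ s; and since 30 = 3·10, s = 10·(3q), so 10 ∣ s.

Both directions hold; the statement is true.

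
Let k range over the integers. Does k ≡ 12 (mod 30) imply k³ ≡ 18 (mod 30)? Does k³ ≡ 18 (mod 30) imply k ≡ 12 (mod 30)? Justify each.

Both directions hold.

[⇐] Suppose k³ ≡ 18 (mod 30). The only residue r in {0, …, 29} with r³ ≡ 18 (mod 30) is r = 12, so k ≡ 12 (mod 30).

[⇒] Suppose k ≡ 12 (mod 30). Write k = 30j + 12. Then (30j + 12)³ = 27000j³ + 32400j² + 12960j + 1728 = 30(900j³ + 1080j² + 432j + 57) + 18, so k³ ≡ 18 (mod 30).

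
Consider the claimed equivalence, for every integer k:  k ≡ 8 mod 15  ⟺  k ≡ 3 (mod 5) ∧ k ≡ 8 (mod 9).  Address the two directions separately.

The forward direction fails; the converse holds.

Forward direction. This fails: k = 38 gives 38 ≡ 8 (mod 15) but 38 ≡ 2 (mod 9), so the conjunction on the right does not hold.

Converse. If k ≡ 3 (mod 5) and k ≡ 8 (mod 9), then by the Chinese remainder theorem k ≡ 8 (mod 45). Since 8 ≡ 8 (mod 15) and 15 ∣ 45, we get k ≡ 8 (mod 15).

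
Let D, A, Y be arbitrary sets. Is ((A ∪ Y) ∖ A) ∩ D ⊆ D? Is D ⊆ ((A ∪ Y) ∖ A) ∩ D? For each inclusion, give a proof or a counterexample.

(⊆) Let x ∈ ((A ∪ Y) ∖ A) ∩ D. Then x ∈ D ∩ Y and x ∉ A, from which x ∈ D.

(⊇) This inclusion fails. Take D = {1}, A = ∅, Y = ∅; then 1 ∈ D but 1 ∉ ((A ∪ Y) ∖ A) ∩ D.

(⊆) holds; (⊇) fails.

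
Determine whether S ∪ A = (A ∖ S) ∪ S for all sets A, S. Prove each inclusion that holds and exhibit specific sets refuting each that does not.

The two sets are equal.

Forward inclusion. Let x ∈ S ∪ A. Then either x ∈ A and x ∉ S; or x ∈ S and x ∉ A; or x ∈ A ∩ S. In each case x ∈ (A ∖ S) ∪ S, so S ∪ A ⊆ (A ∖ S) ∪ S.

Reverse inclusion. Let x ∈ (A ∖ S) ∪ S. Then either x ∈ A and x ∉ S; or x ∈ S and x ∉ A; or x ∈ A ∩ S. In each case x ∈ S ∪ A, so (A ∖ S) ∪ S ⊆ S ∪ A.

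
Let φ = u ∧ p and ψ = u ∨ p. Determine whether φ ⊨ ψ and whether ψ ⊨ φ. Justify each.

(⇒) holds; (⇐) fails.

Forward direction. Assume the antecedent. If p is true, u ∨ p reduces to true regardless of the other variables. If p is false, the antecedent cannot hold. Either way u ∨ p holds.

Converse. This fails. Under p = T, u = F, the left side is false but the right side is true.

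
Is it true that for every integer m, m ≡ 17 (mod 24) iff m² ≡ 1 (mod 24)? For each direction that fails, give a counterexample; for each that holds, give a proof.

Only the forward direction holds.

(←) This fails: take m = 1. Then 1² = 1 ≡ 1 (mod 24), yet 1 ≡ 1 (mod 24), not 17.

(→) Suppose m ≡ 17 (mod 24). Write m = 24j + 17. Then (24j + 17)² = 576j² + 816j + 289 = 24(24j² + 34j + 12) + 1, so m² ≡ 1 (mod 24).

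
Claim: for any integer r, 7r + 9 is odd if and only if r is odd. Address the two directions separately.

Neither direction holds.

(⟹) This fails: r = 6 gives 7r + 9 = 51, which is odd, but 6 is even, not odd.

(⟸) This also fails: r = 7 is odd, but 7r + 9 = 58 is even, not odd.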